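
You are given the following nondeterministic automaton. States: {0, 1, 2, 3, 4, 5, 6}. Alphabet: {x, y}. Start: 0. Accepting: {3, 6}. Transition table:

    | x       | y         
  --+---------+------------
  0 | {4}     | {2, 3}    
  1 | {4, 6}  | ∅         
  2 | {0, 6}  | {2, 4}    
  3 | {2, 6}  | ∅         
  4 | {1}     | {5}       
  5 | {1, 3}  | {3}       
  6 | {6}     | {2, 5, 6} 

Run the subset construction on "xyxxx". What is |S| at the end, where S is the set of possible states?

Start in {0}.
Read 'x': 0→{4}; now {4}.
Read 'y': 4→{5}; now {5}.
Read 'x': 5→{1, 3}; now {1, 3}.
Read 'x': 1→{4, 6}, 3→{2, 6}; now {2, 4, 6}.
Read 'x': 2→{0, 6}, 4→{1}, 6→{6}; now {0, 1, 6}.
That set has 3 states.

3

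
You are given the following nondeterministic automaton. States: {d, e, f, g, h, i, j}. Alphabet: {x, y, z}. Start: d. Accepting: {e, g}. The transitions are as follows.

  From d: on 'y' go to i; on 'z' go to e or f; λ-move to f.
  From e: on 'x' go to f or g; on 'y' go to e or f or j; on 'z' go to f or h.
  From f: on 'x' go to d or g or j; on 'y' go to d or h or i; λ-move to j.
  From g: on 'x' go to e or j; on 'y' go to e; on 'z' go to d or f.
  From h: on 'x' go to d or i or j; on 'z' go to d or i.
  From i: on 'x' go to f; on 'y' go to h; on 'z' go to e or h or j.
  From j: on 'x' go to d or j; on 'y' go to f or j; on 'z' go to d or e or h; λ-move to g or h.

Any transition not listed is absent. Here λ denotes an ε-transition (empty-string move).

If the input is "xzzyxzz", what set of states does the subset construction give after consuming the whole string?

{d, e, f, g, h, i, j}

Start: ε-closure({d}) = {d, f, g, h, j}.
Read 'x': {d, f, g, h, j} → {d, e, f, g, h, i, j}.
Read 'z': {d, e, f, g, h, i, j} → {d, e, f, g, h, i, j}.
Read 'z': {d, e, f, g, h, i, j} → {d, e, f, g, h, i, j}.
Read 'y': {d, e, f, g, h, i, j} → {d, e, f, g, h, i, j}.
Read 'x': {d, e, f, g, h, i, j} → {d, e, f, g, h, i, j}.
Read 'z': {d, e, f, g, h, i, j} → {d, e, f, g, h, i, j}.
Read 'z': {d, e, f, g, h, i, j} → {d, e, f, g, h, i, j}.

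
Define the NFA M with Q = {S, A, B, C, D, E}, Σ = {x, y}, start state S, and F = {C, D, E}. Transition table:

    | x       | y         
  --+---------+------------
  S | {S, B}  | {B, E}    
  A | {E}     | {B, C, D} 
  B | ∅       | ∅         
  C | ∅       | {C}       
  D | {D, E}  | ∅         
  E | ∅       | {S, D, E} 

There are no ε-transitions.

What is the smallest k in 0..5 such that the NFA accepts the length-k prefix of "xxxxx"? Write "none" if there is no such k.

none

Start in {S}.
Read 'x': S→{S, B}; now {S, B}.
Read 'x': S→{S, B}, B→∅; now {S, B}.
Read 'x': S→{S, B}, B→∅; now {S, B}.
Read 'x': S→{S, B}, B→∅; now {S, B}.
Read 'x': S→{S, B}, B→∅; now {S, B}.
No reachable set along the way intersects F.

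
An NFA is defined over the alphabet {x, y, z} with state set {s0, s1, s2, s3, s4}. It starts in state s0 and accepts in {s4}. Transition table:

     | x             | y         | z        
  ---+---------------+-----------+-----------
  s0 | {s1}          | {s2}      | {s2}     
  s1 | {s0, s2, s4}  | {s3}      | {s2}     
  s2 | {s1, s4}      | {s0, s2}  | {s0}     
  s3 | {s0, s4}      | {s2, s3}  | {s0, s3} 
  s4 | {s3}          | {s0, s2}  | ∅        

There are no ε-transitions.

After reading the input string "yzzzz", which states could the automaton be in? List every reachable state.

{s2}

Start in {s0}.
Read 'y': {s0} → {s2}.
Read 'z': {s2} → {s0}.
Read 'z': {s0} → {s2}.
Read 'z': {s2} → {s0}.
Read 'z': {s0} → {s2}.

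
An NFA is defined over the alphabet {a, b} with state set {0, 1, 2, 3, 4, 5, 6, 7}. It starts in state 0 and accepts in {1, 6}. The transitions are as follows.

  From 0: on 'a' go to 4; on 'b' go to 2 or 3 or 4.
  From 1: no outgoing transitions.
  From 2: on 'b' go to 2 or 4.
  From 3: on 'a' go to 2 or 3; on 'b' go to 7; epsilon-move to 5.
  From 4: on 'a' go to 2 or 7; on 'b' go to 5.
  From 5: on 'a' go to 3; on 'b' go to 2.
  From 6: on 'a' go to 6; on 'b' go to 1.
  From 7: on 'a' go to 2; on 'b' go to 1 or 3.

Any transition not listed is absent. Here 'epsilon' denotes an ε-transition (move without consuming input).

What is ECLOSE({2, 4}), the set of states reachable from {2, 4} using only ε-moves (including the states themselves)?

{2, 4}

Begin with {2, 4}.
No ε-moves leave this set, so the closure equals the set itself.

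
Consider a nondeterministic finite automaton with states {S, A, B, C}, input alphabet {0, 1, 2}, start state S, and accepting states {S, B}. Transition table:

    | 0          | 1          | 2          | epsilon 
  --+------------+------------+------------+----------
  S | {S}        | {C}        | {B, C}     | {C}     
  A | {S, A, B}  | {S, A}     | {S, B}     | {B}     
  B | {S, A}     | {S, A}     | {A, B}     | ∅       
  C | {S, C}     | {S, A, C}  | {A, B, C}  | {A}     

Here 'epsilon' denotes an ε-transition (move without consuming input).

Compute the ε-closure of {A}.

{A, B}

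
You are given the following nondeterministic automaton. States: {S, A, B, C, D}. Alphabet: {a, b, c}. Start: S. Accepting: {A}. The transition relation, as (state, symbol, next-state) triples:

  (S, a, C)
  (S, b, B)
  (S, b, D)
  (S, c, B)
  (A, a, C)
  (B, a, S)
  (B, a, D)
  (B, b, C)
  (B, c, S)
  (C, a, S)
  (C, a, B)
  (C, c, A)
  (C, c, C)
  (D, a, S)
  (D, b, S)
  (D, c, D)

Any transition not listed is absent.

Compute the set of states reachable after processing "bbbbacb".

Start in {S}.
Read 'b': S→{B, D}; now {B, D}.
Read 'b': B→{C}, D→{S}; now {S, C}.
Read 'b': S→{B, D}, C→∅; now {B, D}.
Read 'b': B→{C}, D→{S}; now {S, C}.
Read 'a': S→{C}, C→{S, B}; now {S, B, C}.
Read 'c': S→{B}, B→{S}, C→{A, C}; now {S, A, B, C}.
Read 'b': S→{B, D}, A→∅, B→{C}, C→∅; now {B, C, D}.

{B, C, D}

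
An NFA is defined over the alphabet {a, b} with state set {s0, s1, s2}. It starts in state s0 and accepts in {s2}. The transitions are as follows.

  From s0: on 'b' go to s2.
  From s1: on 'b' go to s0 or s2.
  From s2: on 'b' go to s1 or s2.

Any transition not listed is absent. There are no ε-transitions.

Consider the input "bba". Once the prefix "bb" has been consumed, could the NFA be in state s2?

Yes

Start in {s0}.
Read 'b': {s0} → {s2}.
Read 'b': {s2} → {s1, s2}.
State s2 is in {s1, s2}.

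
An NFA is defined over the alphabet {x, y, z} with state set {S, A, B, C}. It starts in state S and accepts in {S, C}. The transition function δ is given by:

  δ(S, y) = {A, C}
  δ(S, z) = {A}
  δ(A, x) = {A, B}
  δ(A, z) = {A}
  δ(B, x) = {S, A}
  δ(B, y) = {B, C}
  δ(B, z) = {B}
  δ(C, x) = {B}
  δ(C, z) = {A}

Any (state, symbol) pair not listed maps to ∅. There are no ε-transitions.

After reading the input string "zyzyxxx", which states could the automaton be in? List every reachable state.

Start in {S}.
Read 'z': S→{A}; now {A}.
Read 'y': A→∅; now ∅.
The set is empty and remains empty for the remaining 5 symbols.

∅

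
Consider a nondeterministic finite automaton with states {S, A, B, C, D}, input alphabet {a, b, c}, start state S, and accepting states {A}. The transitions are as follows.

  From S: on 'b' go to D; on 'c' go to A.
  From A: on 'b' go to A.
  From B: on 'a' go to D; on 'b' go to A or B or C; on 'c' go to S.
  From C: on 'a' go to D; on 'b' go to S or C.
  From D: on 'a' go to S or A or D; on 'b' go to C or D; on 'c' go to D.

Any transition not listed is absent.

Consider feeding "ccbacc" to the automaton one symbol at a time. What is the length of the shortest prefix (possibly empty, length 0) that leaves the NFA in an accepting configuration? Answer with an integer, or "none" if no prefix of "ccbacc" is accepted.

1

Start in {S}.
Read 'c': S→{A}; now {A}.
None of the earlier sets intersect F, but {A} does.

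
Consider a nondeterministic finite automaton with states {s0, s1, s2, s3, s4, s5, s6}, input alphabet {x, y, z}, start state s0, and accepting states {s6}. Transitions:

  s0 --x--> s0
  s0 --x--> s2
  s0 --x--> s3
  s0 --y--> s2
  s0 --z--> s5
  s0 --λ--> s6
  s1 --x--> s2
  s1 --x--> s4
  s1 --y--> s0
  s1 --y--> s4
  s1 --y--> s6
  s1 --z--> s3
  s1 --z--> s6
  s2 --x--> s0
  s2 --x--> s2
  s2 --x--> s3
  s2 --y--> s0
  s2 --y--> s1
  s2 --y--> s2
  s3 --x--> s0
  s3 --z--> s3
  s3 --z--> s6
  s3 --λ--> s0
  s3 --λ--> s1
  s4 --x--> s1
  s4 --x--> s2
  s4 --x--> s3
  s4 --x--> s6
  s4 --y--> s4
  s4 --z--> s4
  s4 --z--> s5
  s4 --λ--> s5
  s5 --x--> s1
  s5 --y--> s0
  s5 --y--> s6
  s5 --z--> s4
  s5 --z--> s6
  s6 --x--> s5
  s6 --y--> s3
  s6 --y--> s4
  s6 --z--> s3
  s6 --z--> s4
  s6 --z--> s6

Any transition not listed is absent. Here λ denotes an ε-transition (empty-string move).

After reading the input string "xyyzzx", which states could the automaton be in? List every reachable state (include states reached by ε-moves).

{s0, s1, s2, s3, s4, s5, s6}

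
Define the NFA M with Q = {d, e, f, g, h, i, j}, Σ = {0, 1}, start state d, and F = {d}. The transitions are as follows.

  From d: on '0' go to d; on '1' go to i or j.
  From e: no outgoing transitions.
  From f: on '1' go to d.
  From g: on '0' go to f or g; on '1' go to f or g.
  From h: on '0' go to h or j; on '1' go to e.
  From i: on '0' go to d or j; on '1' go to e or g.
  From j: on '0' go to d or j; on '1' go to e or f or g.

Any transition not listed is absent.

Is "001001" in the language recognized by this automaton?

No

Start in {d}.
Read '0': {d} → {d}.
Read '0': {d} → {d}.
Read '1': {d} → {i, j}.
Read '0': {i, j} → {d, j}.
Read '0': {d, j} → {d, j}.
Read '1': {d, j} → {e, f, g, i, j}.
The final set {e, f, g, i, j} contains no accepting state.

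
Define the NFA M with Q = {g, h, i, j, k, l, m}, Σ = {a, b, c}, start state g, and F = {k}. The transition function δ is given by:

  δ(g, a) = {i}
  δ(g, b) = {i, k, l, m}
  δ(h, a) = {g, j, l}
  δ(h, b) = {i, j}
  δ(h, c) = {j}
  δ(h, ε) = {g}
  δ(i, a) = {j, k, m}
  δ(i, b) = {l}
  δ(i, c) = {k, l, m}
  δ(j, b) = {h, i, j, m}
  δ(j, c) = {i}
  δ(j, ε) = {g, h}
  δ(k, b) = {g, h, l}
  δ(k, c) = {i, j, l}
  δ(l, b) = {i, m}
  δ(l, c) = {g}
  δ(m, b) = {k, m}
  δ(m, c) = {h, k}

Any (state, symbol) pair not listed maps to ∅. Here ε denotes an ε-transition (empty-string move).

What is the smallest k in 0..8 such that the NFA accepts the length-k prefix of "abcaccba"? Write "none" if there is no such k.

5

Start in {g}.
Read 'a': g→{i}; now {i}.
Read 'b': i→{l}; now {l}.
Read 'c': l→{g}; now {g}.
Read 'a': g→{i}; now {i}.
Read 'c': i→{k, l, m}; now {k, l, m}.
None of the earlier sets intersect F, but {k, l, m} does.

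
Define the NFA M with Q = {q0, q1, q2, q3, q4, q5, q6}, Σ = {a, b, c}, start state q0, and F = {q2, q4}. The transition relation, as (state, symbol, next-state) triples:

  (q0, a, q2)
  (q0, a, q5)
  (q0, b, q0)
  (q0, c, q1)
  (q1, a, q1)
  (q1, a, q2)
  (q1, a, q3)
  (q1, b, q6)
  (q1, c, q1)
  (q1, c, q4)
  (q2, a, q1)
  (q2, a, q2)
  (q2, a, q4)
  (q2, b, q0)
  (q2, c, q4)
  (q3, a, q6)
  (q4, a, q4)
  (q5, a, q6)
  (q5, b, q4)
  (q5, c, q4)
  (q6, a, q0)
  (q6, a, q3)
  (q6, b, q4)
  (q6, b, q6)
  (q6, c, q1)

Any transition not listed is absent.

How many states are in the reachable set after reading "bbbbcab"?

Start in {q0}.
Read 'b': {q0} → {q0}.
Read 'b': {q0} → {q0}.
Read 'b': {q0} → {q0}.
Read 'b': {q0} → {q0}.
Read 'c': {q0} → {q1}.
Read 'a': {q1} → {q1, q2, q3}.
Read 'b': {q1, q2, q3} → {q0, q6}.
That set has 2 states.

2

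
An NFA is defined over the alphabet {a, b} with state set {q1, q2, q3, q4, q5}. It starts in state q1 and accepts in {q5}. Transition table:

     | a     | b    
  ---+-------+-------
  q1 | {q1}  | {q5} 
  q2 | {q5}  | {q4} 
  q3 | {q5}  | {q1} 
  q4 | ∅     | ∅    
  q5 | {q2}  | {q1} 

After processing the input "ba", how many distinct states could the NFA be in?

Start in {q1}.
Read 'b': {q1} → {q5}.
Read 'a': {q5} → {q2}.
That set has 1 state.

1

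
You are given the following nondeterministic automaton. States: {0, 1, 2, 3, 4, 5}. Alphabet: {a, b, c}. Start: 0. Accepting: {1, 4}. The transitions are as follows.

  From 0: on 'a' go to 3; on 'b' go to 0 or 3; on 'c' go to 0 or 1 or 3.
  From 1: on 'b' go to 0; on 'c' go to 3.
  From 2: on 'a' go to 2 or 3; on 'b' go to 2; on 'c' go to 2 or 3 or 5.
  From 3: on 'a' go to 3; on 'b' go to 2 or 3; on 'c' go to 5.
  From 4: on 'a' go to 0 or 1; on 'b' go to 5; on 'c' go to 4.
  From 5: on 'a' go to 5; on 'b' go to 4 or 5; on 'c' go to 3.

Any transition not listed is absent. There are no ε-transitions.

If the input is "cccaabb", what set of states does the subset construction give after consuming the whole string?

{2, 3, 4, 5}

Start in {0}.
Read 'c': 0→{0, 1, 3}; now {0, 1, 3}.
Read 'c': 0→{0, 1, 3}, 1→{3}, 3→{5}; now {0, 1, 3, 5}.
Read 'c': 0→{0, 1, 3}, 1→{3}, 3→{5}, 5→{3}; now {0, 1, 3, 5}.
Read 'a': 0→{3}, 1→∅, 3→{3}, 5→{5}; now {3, 5}.
Read 'a': 3→{3}, 5→{5}; now {3, 5}.
Read 'b': 3→{2, 3}, 5→{4, 5}; now {2, 3, 4, 5}.
Read 'b': 2→{2}, 3→{2, 3}, 4→{5}, 5→{4, 5}; now {2, 3, 4, 5}.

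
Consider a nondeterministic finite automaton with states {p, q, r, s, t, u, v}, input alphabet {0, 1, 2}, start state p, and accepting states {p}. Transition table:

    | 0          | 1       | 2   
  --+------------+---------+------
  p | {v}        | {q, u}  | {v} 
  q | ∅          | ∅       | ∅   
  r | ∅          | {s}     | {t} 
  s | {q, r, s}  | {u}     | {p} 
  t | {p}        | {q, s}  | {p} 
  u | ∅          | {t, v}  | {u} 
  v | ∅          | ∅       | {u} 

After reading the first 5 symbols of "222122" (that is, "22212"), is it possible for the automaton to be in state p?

Start in {p}.
Read '2': p→{v}; now {v}.
Read '2': v→{u}; now {u}.
Read '2': u→{u}; now {u}.
Read '1': u→{t, v}; now {t, v}.
Read '2': t→{p}, v→{u}; now {p, u}.
State p is in {p, u}.

Yes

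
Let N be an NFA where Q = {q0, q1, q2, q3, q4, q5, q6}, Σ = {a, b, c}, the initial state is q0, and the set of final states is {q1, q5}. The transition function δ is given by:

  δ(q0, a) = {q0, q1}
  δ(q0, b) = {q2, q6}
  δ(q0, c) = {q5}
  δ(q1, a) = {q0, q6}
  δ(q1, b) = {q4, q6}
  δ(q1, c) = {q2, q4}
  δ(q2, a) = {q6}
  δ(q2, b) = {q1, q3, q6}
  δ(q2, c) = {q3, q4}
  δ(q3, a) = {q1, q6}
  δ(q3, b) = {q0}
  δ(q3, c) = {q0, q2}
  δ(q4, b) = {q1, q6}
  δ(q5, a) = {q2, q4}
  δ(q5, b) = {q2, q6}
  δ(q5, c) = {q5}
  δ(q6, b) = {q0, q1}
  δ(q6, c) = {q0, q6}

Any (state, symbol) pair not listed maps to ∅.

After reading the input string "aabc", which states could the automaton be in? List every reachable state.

Start in {q0}.
Read 'a': q0→{q0, q1}; now {q0, q1}.
Read 'a': q0→{q0, q1}, q1→{q0, q6}; now {q0, q1, q6}.
Read 'b': q0→{q2, q6}, q1→{q4, q6}, q6→{q0, q1}; now {q0, q1, q2, q4, q6}.
Read 'c': q0→{q5}, q1→{q2, q4}, q2→{q3, q4}, q4→∅, q6→{q0, q6}; now {q0, q2, q3, q4, q5, q6}.

{q0, q2, q3, q4, q5, q6}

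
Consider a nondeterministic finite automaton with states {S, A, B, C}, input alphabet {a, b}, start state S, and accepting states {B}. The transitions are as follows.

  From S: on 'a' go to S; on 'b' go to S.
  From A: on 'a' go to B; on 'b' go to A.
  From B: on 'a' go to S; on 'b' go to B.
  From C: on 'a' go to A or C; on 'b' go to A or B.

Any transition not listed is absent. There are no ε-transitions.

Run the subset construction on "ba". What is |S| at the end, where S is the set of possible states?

Start in {S}.
Read 'b': S→{S}; now {S}.
Read 'a': S→{S}; now {S}.
That set has 1 state.

1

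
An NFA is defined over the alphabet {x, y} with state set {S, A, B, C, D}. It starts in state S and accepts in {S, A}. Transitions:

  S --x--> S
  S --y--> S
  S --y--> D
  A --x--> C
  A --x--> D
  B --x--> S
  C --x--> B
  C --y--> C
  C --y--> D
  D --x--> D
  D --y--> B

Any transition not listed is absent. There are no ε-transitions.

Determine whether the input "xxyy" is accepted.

Yes

Start in {S}.
Read 'x': S→{S}; now {S}.
Read 'x': S→{S}; now {S}.
Read 'y': S→{S, D}; now {S, D}.
Read 'y': S→{S, D}, D→{B}; now {S, B, D}.
The final set {S, B, D} contains the accepting state S.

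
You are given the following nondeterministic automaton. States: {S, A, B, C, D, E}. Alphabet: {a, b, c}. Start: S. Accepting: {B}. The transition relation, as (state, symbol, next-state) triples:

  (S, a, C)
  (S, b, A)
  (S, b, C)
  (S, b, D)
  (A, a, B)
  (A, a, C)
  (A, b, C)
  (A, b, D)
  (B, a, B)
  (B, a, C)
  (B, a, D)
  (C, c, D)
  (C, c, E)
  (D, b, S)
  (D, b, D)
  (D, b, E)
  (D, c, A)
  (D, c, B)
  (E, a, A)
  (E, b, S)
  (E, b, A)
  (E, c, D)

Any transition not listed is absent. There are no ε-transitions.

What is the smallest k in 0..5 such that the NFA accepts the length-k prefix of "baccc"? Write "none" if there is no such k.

2

Start in {S}.
Read 'b': S→{A, C, D}; now {A, C, D}.
Read 'a': A→{B, C}, C→∅, D→∅; now {B, C}.
None of the earlier sets intersect F, but {B, C} does.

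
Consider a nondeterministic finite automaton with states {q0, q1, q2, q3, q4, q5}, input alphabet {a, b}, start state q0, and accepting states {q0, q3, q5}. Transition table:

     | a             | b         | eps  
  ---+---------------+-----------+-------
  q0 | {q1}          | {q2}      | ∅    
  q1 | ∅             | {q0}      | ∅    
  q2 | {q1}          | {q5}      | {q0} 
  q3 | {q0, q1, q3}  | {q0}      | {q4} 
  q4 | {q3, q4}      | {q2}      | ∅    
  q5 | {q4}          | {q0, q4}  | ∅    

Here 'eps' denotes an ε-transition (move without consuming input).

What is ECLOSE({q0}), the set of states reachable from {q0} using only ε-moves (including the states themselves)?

{q0}

Begin with {q0}.
No ε-moves leave this set, so the closure equals the set itself.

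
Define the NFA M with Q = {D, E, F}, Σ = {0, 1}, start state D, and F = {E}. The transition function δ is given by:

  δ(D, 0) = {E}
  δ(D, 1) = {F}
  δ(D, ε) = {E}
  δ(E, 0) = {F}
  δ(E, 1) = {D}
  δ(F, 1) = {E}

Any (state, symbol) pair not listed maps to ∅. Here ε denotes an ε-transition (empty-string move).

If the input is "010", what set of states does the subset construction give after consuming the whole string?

Start: ε-closure({D}) = {D, E}.
Read '0': D→{E}, E→{F}; now {E, F}.
Read '1': E→{D}, F→{E}; now {D, E}.
Read '0': D→{E}, E→{F}; now {E, F}.

{E, F}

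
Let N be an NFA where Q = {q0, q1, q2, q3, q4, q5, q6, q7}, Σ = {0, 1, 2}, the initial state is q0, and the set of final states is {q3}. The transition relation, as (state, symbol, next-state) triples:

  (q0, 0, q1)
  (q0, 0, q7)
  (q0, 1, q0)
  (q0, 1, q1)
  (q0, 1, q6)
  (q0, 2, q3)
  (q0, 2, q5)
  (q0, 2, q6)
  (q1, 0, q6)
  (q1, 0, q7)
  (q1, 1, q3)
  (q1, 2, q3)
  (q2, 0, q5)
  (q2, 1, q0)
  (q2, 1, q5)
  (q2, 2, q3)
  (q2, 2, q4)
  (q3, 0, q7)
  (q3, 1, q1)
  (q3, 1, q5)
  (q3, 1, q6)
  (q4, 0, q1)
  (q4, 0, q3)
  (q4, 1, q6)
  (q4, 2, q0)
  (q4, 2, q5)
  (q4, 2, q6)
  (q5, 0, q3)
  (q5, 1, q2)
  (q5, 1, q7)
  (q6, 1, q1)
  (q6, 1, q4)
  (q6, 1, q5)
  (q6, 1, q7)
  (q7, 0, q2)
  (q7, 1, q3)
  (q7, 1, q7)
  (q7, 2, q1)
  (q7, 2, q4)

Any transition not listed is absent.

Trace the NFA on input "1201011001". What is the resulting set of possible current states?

Start in {q0}.
Read '1': q0→{q0, q1, q6}; now {q0, q1, q6}.
Read '2': q0→{q3, q5, q6}, q1→{q3}, q6→∅; now {q3, q5, q6}.
Read '0': q3→{q7}, q5→{q3}, q6→∅; now {q3, q7}.
Read '1': q3→{q1, q5, q6}, q7→{q3, q7}; now {q1, q3, q5, q6, q7}.
Read '0': q1→{q6, q7}, q3→{q7}, q5→{q3}, q6→∅, q7→{q2}; now {q2, q3, q6, q7}.
Read '1': q2→{q0, q5}, q3→{q1, q5, q6}, q6→{q1, q4, q5, q7}, q7→{q3, q7}; now {q0, q1, q3, q4, q5, q6, q7}.
Read '1': q0→{q0, q1, q6}, q1→{q3}, q3→{q1, q5, q6}, q4→{q6}, q5→{q2, q7}, q6→{q1, q4, q5, q7}, q7→{q3, q7}; now {q0, q1, q2, q3, q4, q5, q6, q7}.
Read '0': q0→{q1, q7}, q1→{q6, q7}, q2→{q5}, q3→{q7}, q4→{q1, q3}, q5→{q3}, q6→∅, q7→{q2}; now {q1, q2, q3, q5, q6, q7}.
Read '0': q1→{q6, q7}, q2→{q5}, q3→{q7}, q5→{q3}, q6→∅, q7→{q2}; now {q2, q3, q5, q6, q7}.
Read '1': q2→{q0, q5}, q3→{q1, q5, q6}, q5→{q2, q7}, q6→{q1, q4, q5, q7}, q7→{q3, q7}; now {q0, q1, q2, q3, q4, q5, q6, q7}.

{q0, q1, q2, q3, q4, q5, q6, q7}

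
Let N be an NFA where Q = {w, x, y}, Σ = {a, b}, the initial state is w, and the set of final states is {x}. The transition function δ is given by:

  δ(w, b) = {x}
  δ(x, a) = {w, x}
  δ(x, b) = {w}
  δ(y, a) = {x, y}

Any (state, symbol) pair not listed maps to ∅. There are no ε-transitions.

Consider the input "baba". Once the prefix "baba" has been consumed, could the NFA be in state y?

No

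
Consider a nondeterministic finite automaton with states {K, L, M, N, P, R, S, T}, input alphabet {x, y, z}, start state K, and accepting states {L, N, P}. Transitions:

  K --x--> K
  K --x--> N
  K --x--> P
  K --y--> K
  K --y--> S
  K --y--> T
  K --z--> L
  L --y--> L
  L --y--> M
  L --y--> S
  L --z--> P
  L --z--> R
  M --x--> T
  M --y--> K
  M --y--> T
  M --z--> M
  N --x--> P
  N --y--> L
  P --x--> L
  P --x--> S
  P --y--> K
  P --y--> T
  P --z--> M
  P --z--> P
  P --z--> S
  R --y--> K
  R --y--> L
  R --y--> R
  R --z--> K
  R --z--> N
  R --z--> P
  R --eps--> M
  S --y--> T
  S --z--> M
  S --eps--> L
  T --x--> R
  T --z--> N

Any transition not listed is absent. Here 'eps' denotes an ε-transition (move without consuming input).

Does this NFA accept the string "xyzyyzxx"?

Start in {K}.
Read 'x': K→{K, N, P}; now {K, N, P}.
Read 'y': K→{K, S, T}, N→{L}, P→{K, T}; now {K, L, S, T}.
Read 'z': K→{L}, L→{P, R}, S→{M}, T→{N}; now {L, M, N, P, R}.
Read 'y': L→{L, M, S}, M→{K, T}, N→{L}, P→{K, T}, R→{K, L, R}; now {K, L, M, R, S, T}.
Read 'y': K→{K, S, T}, L→{L, M, S}, M→{K, T}, R→{K, L, R}, S→{T}, T→∅; now {K, L, M, R, S, T}.
Read 'z': K→{L}, L→{P, R}, M→{M}, R→{K, N, P}, S→{M}, T→{N}; now {K, L, M, N, P, R}.
Read 'x': K→{K, N, P}, L→∅, M→{T}, N→{P}, P→{L, S}, R→∅; now {K, L, N, P, S, T}.
Read 'x': K→{K, N, P}, L→∅, N→{P}, P→{L, S}, S→∅, T→{R}; union {K, L, N, P, R, S}; ε-closure = {K, L, M, N, P, R, S}.
The final set {K, L, M, N, P, R, S} contains the accepting states L, N, P.

Yes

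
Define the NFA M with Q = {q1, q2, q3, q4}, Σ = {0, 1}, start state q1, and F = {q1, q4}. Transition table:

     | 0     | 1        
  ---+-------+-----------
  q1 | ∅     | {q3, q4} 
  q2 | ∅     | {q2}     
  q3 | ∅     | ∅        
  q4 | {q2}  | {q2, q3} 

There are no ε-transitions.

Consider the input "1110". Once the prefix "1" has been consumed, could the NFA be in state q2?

Start in {q1}.
Read '1': {q1} → {q3, q4}.
State q2 is not in {q3, q4}.

No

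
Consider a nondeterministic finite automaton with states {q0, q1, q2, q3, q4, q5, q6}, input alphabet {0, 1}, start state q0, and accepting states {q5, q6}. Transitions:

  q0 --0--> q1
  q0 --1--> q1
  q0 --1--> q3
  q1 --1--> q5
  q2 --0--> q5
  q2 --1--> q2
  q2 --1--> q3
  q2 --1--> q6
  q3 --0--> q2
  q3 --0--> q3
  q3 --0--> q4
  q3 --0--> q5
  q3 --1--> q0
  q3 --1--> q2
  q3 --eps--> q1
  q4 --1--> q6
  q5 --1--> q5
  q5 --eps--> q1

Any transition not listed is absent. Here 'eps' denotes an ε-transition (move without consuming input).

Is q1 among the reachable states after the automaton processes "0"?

Yes

Start in {q0}.
Read '0': q0→{q1}; now {q1}.
State q1 is in {q1}.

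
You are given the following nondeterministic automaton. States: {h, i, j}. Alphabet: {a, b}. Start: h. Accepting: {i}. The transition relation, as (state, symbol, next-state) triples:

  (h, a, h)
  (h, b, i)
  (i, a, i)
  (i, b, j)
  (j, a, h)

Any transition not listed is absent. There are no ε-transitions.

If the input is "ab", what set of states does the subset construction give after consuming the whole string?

{i}

Start in {h}.
Read 'a': h→{h}; now {h}.
Read 'b': h→{i}; now {i}.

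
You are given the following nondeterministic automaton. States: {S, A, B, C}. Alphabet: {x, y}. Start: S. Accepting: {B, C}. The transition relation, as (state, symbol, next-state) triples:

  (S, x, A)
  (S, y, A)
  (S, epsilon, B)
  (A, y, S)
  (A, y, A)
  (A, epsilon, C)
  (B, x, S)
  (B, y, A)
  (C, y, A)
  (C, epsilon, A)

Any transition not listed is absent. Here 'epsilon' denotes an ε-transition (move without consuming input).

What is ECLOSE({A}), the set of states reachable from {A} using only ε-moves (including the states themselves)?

Begin with {A}.
ε-move A → C; add C.

{A, C}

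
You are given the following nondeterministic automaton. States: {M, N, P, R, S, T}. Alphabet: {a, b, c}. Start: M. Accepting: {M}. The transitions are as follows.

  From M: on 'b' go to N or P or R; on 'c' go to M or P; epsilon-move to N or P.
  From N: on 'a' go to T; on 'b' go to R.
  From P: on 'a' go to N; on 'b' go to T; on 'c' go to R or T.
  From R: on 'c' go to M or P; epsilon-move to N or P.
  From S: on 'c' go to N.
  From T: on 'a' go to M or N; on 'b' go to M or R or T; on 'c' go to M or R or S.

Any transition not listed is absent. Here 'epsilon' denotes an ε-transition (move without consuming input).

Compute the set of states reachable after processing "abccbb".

Start: ε-closure({M}) = {M, N, P}.
Read 'a': M→∅, N→{T}, P→{N}; now {N, T}.
Read 'b': N→{R}, T→{M, R, T}; union {M, R, T}; ε-closure = {M, N, P, R, T}.
Read 'c': M→{M, P}, N→∅, P→{R, T}, R→{M, P}, T→{M, R, S}; union {M, P, R, S, T}; ε-closure = {M, N, P, R, S, T}.
Read 'c': M→{M, P}, N→∅, P→{R, T}, R→{M, P}, S→{N}, T→{M, R, S}; now {M, N, P, R, S, T}.
Read 'b': M→{N, P, R}, N→{R}, P→{T}, R→∅, S→∅, T→{M, R, T}; now {M, N, P, R, T}.
Read 'b': M→{N, P, R}, N→{R}, P→{T}, R→∅, T→{M, R, T}; now {M, N, P, R, T}.

{M, N, P, R, T}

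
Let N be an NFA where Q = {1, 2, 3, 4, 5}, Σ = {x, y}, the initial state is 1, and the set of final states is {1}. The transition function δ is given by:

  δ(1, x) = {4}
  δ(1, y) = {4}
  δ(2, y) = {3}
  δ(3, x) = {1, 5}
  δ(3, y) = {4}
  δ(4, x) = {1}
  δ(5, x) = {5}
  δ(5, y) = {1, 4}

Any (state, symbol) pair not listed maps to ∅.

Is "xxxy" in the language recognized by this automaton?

No

Start in {1}.
Read 'x': {1} → {4}.
Read 'x': {4} → {1}.
Read 'x': {1} → {4}.
Read 'y': {4} → ∅.
The final set ∅ contains no accepting state.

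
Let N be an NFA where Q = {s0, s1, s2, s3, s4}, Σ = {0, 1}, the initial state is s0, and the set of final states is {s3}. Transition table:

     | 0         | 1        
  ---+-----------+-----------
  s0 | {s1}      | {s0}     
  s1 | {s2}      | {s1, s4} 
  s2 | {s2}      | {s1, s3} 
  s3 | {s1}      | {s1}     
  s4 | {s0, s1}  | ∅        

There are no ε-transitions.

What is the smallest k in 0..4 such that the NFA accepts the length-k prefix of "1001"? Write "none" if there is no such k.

Start in {s0}.
Read '1': s0→{s0}; now {s0}.
Read '0': s0→{s1}; now {s1}.
Read '0': s1→{s2}; now {s2}.
Read '1': s2→{s1, s3}; now {s1, s3}.
None of the earlier sets intersect F, but {s1, s3} does.

4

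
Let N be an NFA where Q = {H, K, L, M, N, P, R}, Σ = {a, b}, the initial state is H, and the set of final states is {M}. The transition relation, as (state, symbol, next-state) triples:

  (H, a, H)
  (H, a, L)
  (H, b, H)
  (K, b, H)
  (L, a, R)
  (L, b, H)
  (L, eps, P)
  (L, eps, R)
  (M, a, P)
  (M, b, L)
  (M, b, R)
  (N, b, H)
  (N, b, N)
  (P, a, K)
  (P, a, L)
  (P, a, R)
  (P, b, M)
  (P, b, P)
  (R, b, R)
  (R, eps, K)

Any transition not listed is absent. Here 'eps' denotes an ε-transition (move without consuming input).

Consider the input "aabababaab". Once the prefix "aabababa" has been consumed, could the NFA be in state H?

Start in {H}.
Read 'a': {H} → {H, K, L, P, R}.
Read 'a': {H, K, L, P, R} → {H, K, L, P, R}.
Read 'b': {H, K, L, P, R} → {H, K, M, P, R}.
Read 'a': {H, K, M, P, R} → {H, K, L, P, R}.
Read 'b': {H, K, L, P, R} → {H, K, M, P, R}.
Read 'a': {H, K, M, P, R} → {H, K, L, P, R}.
Read 'b': {H, K, L, P, R} → {H, K, M, P, R}.
Read 'a': {H, K, M, P, R} → {H, K, L, P, R}.
State H is in {H, K, L, P, R}.

Yes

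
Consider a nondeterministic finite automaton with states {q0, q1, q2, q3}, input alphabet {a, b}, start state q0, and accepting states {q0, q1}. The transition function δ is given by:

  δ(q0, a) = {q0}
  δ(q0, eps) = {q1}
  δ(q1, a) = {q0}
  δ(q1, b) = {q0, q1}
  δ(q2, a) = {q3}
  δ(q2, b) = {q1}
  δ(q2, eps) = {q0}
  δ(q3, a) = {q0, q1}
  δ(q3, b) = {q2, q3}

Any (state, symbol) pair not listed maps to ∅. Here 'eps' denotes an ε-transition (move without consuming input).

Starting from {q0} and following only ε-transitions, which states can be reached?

{q0, q1}

Begin with {q0}.
ε-move q0 → q1; add q1.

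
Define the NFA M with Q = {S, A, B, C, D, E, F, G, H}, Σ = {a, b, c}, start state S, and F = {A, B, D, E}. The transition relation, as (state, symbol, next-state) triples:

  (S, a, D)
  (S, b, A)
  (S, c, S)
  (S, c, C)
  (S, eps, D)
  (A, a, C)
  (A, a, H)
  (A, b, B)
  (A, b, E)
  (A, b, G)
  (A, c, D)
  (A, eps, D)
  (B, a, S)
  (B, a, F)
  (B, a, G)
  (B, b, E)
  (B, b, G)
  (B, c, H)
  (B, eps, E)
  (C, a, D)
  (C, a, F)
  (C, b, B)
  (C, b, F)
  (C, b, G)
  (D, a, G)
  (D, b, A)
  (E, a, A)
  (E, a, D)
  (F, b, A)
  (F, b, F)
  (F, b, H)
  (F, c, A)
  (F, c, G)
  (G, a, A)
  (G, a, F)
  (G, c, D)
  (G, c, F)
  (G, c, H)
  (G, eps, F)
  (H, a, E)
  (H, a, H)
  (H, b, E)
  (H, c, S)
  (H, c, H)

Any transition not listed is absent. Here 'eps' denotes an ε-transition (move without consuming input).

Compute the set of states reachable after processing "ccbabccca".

{A, C, D, E, F, G, H}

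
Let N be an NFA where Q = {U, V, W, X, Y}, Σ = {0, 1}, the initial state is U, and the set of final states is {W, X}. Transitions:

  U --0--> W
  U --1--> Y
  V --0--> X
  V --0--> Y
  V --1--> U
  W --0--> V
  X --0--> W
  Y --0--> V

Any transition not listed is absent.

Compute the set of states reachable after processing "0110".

Start in {U}.
Read '0': U→{W}; now {W}.
Read '1': W→∅; now ∅.
The set is empty and remains empty for the remaining 2 symbols.

∅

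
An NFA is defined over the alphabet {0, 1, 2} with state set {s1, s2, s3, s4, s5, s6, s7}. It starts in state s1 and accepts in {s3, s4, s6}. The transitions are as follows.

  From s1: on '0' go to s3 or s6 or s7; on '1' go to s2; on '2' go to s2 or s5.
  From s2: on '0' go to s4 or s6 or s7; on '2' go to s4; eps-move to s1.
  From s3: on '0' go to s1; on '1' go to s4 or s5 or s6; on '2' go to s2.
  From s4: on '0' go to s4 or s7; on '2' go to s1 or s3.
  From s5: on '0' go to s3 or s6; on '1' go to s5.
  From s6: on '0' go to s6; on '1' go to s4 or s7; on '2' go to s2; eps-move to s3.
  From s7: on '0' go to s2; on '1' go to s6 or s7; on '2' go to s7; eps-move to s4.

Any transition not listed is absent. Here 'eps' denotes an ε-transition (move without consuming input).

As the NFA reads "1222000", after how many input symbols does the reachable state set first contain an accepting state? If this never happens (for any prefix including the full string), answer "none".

Start in {s1}.
Read '1': {s1} → {s1, s2}.
Read '2': {s1, s2} → {s1, s2, s4, s5}.
None of the earlier sets intersect F, but {s1, s2, s4, s5} does.

2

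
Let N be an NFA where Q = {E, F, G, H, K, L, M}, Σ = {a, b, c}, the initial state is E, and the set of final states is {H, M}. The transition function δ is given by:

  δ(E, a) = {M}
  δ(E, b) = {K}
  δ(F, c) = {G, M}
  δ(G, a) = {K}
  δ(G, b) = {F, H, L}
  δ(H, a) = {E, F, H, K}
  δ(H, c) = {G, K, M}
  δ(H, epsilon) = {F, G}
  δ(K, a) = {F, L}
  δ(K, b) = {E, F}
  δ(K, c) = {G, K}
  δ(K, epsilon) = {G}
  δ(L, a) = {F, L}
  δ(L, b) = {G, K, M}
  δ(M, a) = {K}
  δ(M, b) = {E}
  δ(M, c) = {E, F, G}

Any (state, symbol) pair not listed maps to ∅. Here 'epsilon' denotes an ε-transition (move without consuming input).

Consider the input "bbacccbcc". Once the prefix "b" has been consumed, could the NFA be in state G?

Yes

Start in {E}.
Read 'b': E→{K}; union {K}; ε-closure = {G, K}.
State G is in {G, K}.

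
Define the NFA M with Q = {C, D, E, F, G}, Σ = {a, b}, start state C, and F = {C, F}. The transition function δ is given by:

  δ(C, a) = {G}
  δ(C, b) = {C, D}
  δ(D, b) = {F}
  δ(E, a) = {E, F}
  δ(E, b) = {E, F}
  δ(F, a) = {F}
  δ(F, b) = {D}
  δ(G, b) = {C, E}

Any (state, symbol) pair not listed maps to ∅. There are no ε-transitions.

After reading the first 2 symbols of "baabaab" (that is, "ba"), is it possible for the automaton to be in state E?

Start in {C}.
Read 'b': C→{C, D}; now {C, D}.
Read 'a': C→{G}, D→∅; now {G}.
State E is not in {G}.

No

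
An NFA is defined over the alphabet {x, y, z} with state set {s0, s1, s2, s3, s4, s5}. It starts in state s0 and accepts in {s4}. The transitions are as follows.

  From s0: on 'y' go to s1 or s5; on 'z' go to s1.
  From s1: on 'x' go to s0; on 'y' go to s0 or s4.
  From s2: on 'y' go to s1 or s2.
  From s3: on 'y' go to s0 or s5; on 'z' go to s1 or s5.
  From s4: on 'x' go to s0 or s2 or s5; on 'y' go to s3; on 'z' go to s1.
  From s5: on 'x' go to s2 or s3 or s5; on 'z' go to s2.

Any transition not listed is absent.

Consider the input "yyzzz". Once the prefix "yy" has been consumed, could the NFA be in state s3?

No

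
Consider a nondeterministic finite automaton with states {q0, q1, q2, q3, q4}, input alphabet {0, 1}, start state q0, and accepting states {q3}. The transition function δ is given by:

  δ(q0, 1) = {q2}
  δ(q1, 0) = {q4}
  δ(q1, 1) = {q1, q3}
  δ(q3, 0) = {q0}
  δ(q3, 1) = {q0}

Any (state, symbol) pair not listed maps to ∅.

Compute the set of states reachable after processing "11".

Start in {q0}.
Read '1': {q0} → {q2}.
Read '1': {q2} → ∅.

∅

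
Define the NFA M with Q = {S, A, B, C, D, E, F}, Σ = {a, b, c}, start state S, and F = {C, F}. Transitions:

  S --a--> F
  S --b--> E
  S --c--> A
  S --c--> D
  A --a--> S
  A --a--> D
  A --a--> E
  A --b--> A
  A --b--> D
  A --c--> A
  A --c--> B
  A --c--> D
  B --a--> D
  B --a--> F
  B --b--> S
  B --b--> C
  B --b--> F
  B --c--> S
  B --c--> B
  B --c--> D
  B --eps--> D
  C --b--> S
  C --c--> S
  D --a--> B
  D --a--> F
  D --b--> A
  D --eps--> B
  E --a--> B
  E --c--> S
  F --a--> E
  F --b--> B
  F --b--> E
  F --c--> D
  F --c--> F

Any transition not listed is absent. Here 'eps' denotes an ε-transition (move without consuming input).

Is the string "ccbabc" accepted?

Yes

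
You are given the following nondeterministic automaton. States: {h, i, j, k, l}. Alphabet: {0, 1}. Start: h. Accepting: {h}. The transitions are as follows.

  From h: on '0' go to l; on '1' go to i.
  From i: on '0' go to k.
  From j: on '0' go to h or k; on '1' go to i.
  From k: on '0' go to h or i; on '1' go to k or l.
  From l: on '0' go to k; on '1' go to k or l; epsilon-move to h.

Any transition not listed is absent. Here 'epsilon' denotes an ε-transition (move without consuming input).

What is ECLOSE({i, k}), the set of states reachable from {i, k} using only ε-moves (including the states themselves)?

{i, k}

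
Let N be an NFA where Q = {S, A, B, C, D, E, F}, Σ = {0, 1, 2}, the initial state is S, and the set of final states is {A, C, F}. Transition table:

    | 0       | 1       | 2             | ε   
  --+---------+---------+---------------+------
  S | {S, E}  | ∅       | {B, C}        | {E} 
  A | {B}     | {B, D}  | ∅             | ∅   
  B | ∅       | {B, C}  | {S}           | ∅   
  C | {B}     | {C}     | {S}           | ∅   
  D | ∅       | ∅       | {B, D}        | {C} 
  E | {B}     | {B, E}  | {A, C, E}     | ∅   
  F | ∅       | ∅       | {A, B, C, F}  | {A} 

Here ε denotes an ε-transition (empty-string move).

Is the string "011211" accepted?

Start: ε-closure({S}) = {S, E}.
Read '0': {S, E} → {S, B, E}.
Read '1': {S, B, E} → {B, C, E}.
Read '1': {B, C, E} → {B, C, E}.
Read '2': {B, C, E} → {S, A, C, E}.
Read '1': {S, A, C, E} → {B, C, D, E}.
Read '1': {B, C, D, E} → {B, C, E}.
The final set {B, C, E} contains the accepting state C.

Yes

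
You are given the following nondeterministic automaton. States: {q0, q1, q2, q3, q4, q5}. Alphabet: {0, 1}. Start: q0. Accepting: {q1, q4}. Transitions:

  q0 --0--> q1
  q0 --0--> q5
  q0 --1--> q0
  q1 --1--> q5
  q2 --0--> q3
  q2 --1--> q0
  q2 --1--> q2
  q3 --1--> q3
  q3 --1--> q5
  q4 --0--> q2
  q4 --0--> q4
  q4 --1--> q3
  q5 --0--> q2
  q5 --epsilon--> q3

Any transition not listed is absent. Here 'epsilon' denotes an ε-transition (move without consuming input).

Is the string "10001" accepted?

No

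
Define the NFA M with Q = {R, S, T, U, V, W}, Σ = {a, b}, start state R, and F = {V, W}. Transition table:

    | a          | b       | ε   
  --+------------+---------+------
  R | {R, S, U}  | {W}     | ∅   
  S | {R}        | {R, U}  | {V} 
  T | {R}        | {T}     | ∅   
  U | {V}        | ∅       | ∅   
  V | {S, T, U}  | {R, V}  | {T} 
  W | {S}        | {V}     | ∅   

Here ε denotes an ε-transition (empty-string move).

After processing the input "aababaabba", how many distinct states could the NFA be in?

5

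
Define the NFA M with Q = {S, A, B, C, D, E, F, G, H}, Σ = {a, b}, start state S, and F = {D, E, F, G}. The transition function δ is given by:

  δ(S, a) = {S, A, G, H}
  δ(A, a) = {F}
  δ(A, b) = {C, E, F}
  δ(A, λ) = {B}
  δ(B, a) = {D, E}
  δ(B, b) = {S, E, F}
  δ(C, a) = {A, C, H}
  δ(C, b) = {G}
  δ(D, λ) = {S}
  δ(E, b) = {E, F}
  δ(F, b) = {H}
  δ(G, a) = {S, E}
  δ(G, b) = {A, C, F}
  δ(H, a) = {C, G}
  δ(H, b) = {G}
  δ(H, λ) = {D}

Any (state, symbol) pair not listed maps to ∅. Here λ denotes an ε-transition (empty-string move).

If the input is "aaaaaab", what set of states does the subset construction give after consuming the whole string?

{S, A, B, C, D, E, F, G, H}

Start in {S}.
Read 'a': S→{S, A, G, H}; union {S, A, G, H}; ε-closure = {S, A, B, D, G, H}.
Read 'a': S→{S, A, G, H}, A→{F}, B→{D, E}, D→∅, G→{S, E}, H→{C, G}; union {S, A, C, D, E, F, G, H}; ε-closure = {S, A, B, C, D, E, F, G, H}.
Read 'a': S→{S, A, G, H}, A→{F}, B→{D, E}, C→{A, C, H}, D→∅, E→∅, F→∅, G→{S, E}, H→{C, G}; union {S, A, C, D, E, F, G, H}; ε-closure = {S, A, B, C, D, E, F, G, H}.
Read 'a': S→{S, A, G, H}, A→{F}, B→{D, E}, C→{A, C, H}, D→∅, E→∅, F→∅, G→{S, E}, H→{C, G}; union {S, A, C, D, E, F, G, H}; ε-closure = {S, A, B, C, D, E, F, G, H}.
Read 'a': S→{S, A, G, H}, A→{F}, B→{D, E}, C→{A, C, H}, D→∅, E→∅, F→∅, G→{S, E}, H→{C, G}; union {S, A, C, D, E, F, G, H}; ε-closure = {S, A, B, C, D, E, F, G, H}.
Read 'a': S→{S, A, G, H}, A→{F}, B→{D, E}, C→{A, C, H}, D→∅, E→∅, F→∅, G→{S, E}, H→{C, G}; union {S, A, C, D, E, F, G, H}; ε-closure = {S, A, B, C, D, E, F, G, H}.
Read 'b': S→∅, A→{C, E, F}, B→{S, E, F}, C→{G}, D→∅, E→{E, F}, F→{H}, G→{A, C, F}, H→{G}; union {S, A, C, E, F, G, H}; ε-closure = {S, A, B, C, D, E, F, G, H}.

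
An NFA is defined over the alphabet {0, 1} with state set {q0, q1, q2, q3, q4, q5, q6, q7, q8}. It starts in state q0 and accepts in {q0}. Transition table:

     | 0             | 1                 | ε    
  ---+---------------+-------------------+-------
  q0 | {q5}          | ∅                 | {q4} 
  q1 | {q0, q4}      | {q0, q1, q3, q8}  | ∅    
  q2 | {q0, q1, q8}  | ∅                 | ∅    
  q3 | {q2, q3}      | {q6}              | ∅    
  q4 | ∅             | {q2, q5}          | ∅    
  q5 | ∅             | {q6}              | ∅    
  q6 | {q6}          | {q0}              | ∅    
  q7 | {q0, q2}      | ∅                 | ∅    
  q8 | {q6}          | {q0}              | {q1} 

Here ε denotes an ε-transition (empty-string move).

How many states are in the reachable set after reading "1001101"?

Start: ε-closure({q0}) = {q0, q4}.
Read '1': {q0, q4} → {q2, q5}.
Read '0': {q2, q5} → {q0, q1, q4, q8}.
Read '0': {q0, q1, q4, q8} → {q0, q4, q5, q6}.
Read '1': {q0, q4, q5, q6} → {q0, q2, q4, q5, q6}.
Read '1': {q0, q2, q4, q5, q6} → {q0, q2, q4, q5, q6}.
Read '0': {q0, q2, q4, q5, q6} → {q0, q1, q4, q5, q6, q8}.
Read '1': {q0, q1, q4, q5, q6, q8} → {q0, q1, q2, q3, q4, q5, q6, q8}.
That set has 8 states.

8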